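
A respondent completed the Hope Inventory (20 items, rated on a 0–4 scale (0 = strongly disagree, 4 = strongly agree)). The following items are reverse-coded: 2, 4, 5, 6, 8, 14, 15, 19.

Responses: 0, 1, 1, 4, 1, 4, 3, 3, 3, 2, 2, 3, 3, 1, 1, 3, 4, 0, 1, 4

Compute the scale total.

Raw sum = 44. Reverse-coded items: 2, 4, 5, 6, 8, 14, 15, 19; their raw sum = 16.
Each reversal replaces raw with 4 − raw, changing the total by 4 − 2·raw per item.
Total = 44 + 8·4 − 2·16 = 44 + 32 − 32 = 44

44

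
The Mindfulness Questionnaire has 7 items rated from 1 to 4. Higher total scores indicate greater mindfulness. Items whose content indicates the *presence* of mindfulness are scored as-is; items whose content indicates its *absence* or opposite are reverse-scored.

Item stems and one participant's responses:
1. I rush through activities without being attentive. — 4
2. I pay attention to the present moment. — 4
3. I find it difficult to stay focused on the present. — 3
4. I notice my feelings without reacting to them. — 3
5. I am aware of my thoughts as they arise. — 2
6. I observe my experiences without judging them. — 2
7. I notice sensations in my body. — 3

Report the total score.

17

Items 1, 3 describe the absence/opposite of mindfulness → reverse-score.
reversed = (1+4) − raw = 5 − raw.
  item 1: 5 − 4 = 1
  item 2: 4
  item 3: 5 − 3 = 2
  item 4: 3
  item 5: 2
  item 6: 2
  item 7: 3
Total = 1 + 4 + 2 + 3 + 2 + 2 + 3 = 17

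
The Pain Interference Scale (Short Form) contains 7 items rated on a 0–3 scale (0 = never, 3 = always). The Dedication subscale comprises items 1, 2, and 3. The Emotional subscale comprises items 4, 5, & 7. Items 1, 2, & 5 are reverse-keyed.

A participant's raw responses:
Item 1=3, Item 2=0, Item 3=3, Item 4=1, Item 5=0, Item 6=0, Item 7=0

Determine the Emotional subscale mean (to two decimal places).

Emotional items: 4, 5, 7.
Of these, item 5 is reverse-keyed; reverse-coded value = 3 − response.
  item 4: 1
  item 5: 3 − 0 = 3
  item 7: 0
Sum = 1 + 3 + 0 = 4
Mean = 4 / 3 = 1.33

1.33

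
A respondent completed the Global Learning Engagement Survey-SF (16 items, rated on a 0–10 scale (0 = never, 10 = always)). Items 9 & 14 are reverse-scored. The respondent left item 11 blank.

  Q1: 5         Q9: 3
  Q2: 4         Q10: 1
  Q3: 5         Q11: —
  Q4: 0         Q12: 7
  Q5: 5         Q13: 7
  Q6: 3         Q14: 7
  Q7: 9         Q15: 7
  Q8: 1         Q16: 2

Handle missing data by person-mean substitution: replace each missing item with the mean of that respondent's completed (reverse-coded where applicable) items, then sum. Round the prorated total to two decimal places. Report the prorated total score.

Reverse-coded (reversed = (0+10) − raw = 10 − raw):
  item 9: 10 − 3 = 7
  item 14: 10 − 7 = 3
Completed scored items (15 of 16): 5, 4, 5, 0, 5, 3, 9, 1, 7, 1, 7, 7, 3, 7, 2; sum = 66.
Person mean = 66 / 15 ≈ 4.4000
Prorated total = (66 / 15) × 16 = 70.40 (to 2 dp)

70.40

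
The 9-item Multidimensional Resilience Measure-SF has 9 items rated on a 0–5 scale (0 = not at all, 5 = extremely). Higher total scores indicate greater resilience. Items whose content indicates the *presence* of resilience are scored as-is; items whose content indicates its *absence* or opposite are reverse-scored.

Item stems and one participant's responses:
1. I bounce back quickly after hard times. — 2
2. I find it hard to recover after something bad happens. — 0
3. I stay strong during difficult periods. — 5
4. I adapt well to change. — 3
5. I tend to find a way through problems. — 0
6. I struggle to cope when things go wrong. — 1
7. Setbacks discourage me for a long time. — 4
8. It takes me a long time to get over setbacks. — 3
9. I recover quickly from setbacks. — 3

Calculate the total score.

Items 2, 6, 7, 8 describe the absence/opposite of resilience → reverse-score.
on a 0–5 scale, reversed = 5 − raw.
  item 1: 2
  item 2: 5 − 0 = 5
  item 3: 5
  item 4: 3
  item 5: 0
  item 6: 5 − 1 = 4
  item 7: 5 − 4 = 1
  item 8: 5 − 3 = 2
  item 9: 3
Total = 2 + 5 + 5 + 3 + 0 + 4 + 1 + 2 + 3 = 25

25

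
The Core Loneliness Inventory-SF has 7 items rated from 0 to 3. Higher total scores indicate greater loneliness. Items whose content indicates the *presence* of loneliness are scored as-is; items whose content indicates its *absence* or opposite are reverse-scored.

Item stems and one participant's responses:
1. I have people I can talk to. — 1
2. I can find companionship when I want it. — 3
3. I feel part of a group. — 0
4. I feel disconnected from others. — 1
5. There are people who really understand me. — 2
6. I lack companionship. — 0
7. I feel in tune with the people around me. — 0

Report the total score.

Items 1, 2, 3, 5, 7 describe the absence/opposite of loneliness → reverse-score.
reverse-coded value = 3 − response.
  item 1: 3 − 1 = 2
  item 2: 3 − 3 = 0
  item 3: 3 − 0 = 3
  item 4: 1
  item 5: 3 − 2 = 1
  item 6: 0
  item 7: 3 − 0 = 3
Total = 2 + 0 + 3 + 1 + 1 + 0 + 3 = 10

10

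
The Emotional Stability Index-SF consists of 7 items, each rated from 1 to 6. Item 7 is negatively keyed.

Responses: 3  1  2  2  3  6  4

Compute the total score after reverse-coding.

20

Reversing item 7 with 7 − raw:
Total = 3 + 1 + 2 + 2 + 3 + 6 + (7−4)
      = 3 + 1 + 2 + 2 + 3 + 6 + 3 = 20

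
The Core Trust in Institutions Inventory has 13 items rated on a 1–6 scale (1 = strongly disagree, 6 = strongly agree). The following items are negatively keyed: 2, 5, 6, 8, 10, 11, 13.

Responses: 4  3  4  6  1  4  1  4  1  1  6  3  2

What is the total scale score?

47

Reversing items 2, 5, 6, 8, 10, 11, & 13 with 7 − raw:
Total = 4 + (7−3) + 4 + 6 + (7−1) + (7−4) + 1 + (7−4) + 1 + (7−1) + (7−6) + 3 + (7−2)
      = 4 + 4 + 4 + 6 + 6 + 3 + 1 + 3 + 1 + 6 + 1 + 3 + 5 = 47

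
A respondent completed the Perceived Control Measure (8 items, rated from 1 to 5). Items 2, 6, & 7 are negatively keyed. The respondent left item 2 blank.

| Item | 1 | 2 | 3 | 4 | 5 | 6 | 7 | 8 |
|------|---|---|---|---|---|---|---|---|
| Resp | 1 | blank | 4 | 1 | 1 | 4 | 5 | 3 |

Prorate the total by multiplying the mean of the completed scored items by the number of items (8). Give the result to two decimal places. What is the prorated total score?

14.86

Reverse-coded (reverse-coded value = 6 − response):
  item 6: 6 − 4 = 2
  item 7: 6 − 5 = 1
Completed scored items (7 of 8): 1, 4, 1, 1, 2, 1, 3; sum = 13.
Person mean = 13 / 7 ≈ 1.8571
Prorated total = (13 / 7) × 8 = 14.86 (to 2 dp)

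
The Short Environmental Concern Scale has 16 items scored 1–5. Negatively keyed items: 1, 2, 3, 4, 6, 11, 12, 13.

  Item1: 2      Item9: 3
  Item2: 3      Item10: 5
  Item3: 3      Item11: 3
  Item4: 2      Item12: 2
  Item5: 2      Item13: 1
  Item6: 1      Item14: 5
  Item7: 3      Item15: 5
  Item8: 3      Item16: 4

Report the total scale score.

61

Reversing items 1, 2, 3, 4, 6, 11, 12, & 13 with 6 − raw:
Total = (6−2) + (6−3) + (6−3) + (6−2) + 2 + (6−1) + 3 + 3 + 3 + 5 + (6−3) + (6−2) + (6−1) + 5 + 5 + 4
      = 4 + 3 + 3 + 4 + 2 + 5 + 3 + 3 + 3 + 5 + 3 + 4 + 5 + 5 + 5 + 4 = 61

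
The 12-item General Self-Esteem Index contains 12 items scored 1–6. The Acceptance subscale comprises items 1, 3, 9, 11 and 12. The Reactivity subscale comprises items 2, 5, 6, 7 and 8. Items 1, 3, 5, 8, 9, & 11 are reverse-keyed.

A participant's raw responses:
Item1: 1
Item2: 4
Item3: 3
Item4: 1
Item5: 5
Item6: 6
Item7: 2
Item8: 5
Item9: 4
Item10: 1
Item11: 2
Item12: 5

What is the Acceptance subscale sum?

23

Acceptance items: 1, 3, 9, 11, 12.
Of these, items 1, 3, 9 and 11 are reverse-keyed; on a 1–6 scale, reversed = 7 − raw.
  item 1: 7 − 1 = 6
  item 3: 7 − 3 = 4
  item 9: 7 − 4 = 3
  item 11: 7 − 2 = 5
  item 12: 5
Sum = 6 + 4 + 3 + 5 + 5 = 23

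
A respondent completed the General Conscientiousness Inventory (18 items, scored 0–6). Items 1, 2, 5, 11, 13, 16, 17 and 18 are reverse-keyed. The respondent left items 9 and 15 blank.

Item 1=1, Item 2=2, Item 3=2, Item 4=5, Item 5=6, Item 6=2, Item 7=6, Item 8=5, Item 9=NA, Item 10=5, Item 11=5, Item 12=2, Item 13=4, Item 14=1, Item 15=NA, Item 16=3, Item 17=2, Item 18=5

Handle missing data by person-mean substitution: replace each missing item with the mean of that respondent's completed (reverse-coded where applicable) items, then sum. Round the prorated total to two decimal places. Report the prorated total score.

Reverse-coded (reversed = (0+6) − raw = 6 − raw):
  item 1: 6 − 1 = 5
  item 2: 6 − 2 = 4
  item 5: 6 − 6 = 0
  item 11: 6 − 5 = 1
  item 13: 6 − 4 = 2
  item 16: 6 − 3 = 3
  item 17: 6 − 2 = 4
  item 18: 6 − 5 = 1
Completed scored items (16 of 18): 5, 4, 2, 5, 0, 2, 6, 5, 5, 1, 2, 2, 1, 3, 4, 1; sum = 48.
Person mean = 48 / 16 ≈ 3.0000
Prorated total = (48 / 16) × 18 = 54.00 (to 2 dp)

54.00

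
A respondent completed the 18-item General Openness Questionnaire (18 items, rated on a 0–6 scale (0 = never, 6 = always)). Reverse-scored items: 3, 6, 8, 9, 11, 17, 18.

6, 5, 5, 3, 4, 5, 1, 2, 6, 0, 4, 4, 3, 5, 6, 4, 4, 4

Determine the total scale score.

53

Reverse-coded items (on a 0–6 scale, reversed = 6 − raw):
  item 3: 6 − 5 = 1
  item 6: 6 − 5 = 1
  item 8: 6 − 2 = 4
  item 9: 6 − 6 = 0
  item 11: 6 − 4 = 2
  item 17: 6 − 4 = 2
  item 18: 6 − 4 = 2
After reverse-coding: 6, 5, 1, 3, 4, 1, 1, 4, 0, 0, 2, 4, 3, 5, 6, 4, 2, 2
Total = 6 + 5 + 1 + 3 + 4 + 1 + 1 + 4 + 0 + 0 + 2 + 4 + 3 + 5 + 6 + 4 + 2 + 2 = 53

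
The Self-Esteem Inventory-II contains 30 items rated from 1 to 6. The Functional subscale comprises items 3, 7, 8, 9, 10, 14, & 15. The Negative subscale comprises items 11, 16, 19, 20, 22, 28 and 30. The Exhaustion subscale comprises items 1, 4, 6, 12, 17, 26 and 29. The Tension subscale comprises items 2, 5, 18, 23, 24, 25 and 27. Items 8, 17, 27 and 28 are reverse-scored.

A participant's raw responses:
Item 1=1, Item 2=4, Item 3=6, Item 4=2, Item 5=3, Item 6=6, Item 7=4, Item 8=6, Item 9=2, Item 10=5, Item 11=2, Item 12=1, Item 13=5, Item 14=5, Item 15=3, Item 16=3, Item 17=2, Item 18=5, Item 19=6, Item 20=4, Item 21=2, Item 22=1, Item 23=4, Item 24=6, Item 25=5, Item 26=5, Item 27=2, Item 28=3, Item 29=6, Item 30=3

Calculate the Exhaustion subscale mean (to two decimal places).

3.71

Exhaustion items: 1, 4, 6, 12, 17, 26, 29.
Of these, item 17 is reverse-scored; reversed = (1+6) − raw = 7 − raw.
  item 1: 1
  item 4: 2
  item 6: 6
  item 12: 1
  item 17: 7 − 2 = 5
  item 26: 5
  item 29: 6
Sum = 1 + 2 + 6 + 1 + 5 + 5 + 6 = 26
Mean = 26 / 7 = 3.71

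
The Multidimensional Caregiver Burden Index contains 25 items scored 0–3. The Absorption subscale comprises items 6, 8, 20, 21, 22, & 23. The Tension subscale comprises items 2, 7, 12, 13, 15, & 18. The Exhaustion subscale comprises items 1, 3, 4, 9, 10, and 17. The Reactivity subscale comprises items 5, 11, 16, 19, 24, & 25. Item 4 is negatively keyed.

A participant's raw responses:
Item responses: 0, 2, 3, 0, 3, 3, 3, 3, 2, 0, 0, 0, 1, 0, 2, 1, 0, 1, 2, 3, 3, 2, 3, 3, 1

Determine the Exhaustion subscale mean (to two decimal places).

Exhaustion items: 1, 3, 4, 9, 10, 17.
Of these, item 4 is negatively keyed; reversed = (0+3) − raw = 3 − raw.
  item 1: 0
  item 3: 3
  item 4: 3 − 0 = 3
  item 9: 2
  item 10: 0
  item 17: 0
Sum = 0 + 3 + 3 + 2 + 0 + 0 = 8
Mean = 8 / 6 = 1.33

1.33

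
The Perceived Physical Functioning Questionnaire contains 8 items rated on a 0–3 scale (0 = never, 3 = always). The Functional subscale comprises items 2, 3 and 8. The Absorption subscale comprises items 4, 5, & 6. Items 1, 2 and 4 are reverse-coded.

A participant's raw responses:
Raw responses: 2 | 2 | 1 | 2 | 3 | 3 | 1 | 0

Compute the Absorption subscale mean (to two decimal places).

Absorption items: 4, 5, 6.
Of these, item 4 is reverse-coded; reversed = (0+3) − raw = 3 − raw.
  item 4: 3 − 2 = 1
  item 5: 3
  item 6: 3
Sum = 1 + 3 + 3 = 7
Mean = 7 / 3 = 2.33

2.33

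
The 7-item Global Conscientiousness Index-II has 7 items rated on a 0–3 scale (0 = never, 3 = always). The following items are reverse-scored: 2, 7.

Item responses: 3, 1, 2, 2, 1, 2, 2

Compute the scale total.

Reverse-scored items use 3 − raw:
  item 2: 3 − 1 = 2
  item 7: 3 − 2 = 1
After reverse-coding: 3, 2, 2, 2, 1, 2, 1
Total = 3 + 2 + 2 + 2 + 1 + 2 + 1 = 13

13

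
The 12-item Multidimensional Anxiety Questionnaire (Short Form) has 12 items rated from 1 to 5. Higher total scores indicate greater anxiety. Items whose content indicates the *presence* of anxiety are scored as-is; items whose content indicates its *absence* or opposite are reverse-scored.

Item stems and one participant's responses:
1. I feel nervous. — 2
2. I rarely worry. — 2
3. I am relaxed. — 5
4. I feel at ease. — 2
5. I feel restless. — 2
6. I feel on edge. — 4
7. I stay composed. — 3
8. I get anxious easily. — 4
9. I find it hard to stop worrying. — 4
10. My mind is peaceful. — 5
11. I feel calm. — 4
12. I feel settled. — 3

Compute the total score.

Items 2, 3, 4, 7, 10, 11, 12 describe the absence/opposite of anxiety → reverse-score.
reversed = (1+5) − raw = 6 − raw.
  item 1: 2
  item 2: 6 − 2 = 4
  item 3: 6 − 5 = 1
  item 4: 6 − 2 = 4
  item 5: 2
  item 6: 4
  item 7: 6 − 3 = 3
  item 8: 4
  item 9: 4
  item 10: 6 − 5 = 1
  item 11: 6 − 4 = 2
  item 12: 6 − 3 = 3
Total = 2 + 4 + 1 + 4 + 2 + 4 + 3 + 4 + 4 + 1 + 2 + 3 = 34

34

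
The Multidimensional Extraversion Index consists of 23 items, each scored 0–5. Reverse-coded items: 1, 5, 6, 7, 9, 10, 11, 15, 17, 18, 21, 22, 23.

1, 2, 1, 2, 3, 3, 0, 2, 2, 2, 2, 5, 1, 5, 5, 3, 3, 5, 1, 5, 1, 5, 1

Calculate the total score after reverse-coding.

Apply reverse scoring (reverse-coded value = 5 − response):
  item 1: 5 − 1 = 4
  item 5: 5 − 3 = 2
  item 6: 5 − 3 = 2
  item 7: 5 − 0 = 5
  item 9: 5 − 2 = 3
  item 10: 5 − 2 = 3
  item 11: 5 − 2 = 3
  item 15: 5 − 5 = 0
  item 17: 5 − 3 = 2
  item 18: 5 − 5 = 0
  item 21: 5 − 1 = 4
  item 22: 5 − 5 = 0
  item 23: 5 − 1 = 4
After reverse-coding: 4, 2, 1, 2, 2, 2, 5, 2, 3, 3, 3, 5, 1, 5, 0, 3, 2, 0, 1, 5, 4, 0, 4
Total = 4 + 2 + 1 + 2 + 2 + 2 + 5 + 2 + 3 + 3 + 3 + 5 + 1 + 5 + 0 + 3 + 2 + 0 + 1 + 5 + 4 + 0 + 4 = 59

59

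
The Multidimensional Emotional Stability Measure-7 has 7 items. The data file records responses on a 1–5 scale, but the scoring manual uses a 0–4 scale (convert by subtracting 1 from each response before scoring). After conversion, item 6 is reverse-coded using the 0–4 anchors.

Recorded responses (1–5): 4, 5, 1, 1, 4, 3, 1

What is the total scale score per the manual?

12

Convert to 0–4: 3, 4, 0, 0, 3, 2, 0
Reverse-coded (on a 0–4 scale, reversed = 4 − raw):
  item 6: 4 − 2 = 2
Scored: 3, 4, 0, 0, 3, 2, 0
Total = 12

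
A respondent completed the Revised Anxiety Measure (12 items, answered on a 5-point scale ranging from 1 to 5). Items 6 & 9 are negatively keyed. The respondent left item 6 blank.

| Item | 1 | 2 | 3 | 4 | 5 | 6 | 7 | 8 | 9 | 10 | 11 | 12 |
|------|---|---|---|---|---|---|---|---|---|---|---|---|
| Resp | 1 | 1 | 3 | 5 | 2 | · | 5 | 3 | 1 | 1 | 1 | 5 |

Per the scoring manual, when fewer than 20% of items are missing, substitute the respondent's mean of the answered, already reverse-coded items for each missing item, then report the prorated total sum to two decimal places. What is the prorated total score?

Reverse-coded (reverse-coded value = 6 − response):
  item 9: 6 − 1 = 5
Completed scored items (11 of 12): 1, 1, 3, 5, 2, 5, 3, 5, 1, 1, 5; sum = 32.
Person mean = 32 / 11 ≈ 2.9091
Prorated total = (32 / 11) × 12 = 34.91 (to 2 dp)

34.91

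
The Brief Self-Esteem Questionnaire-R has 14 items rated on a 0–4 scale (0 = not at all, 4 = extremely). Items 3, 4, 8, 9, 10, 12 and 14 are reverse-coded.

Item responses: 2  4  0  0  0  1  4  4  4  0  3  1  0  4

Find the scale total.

29

Reversing items 3, 4, 8, 9, 10, 12, and 14 with 4 − raw:
Total = 2 + 4 + (4−0) + (4−0) + 0 + 1 + 4 + (4−4) + (4−4) + (4−0) + 3 + (4−1) + 0 + (4−4)
      = 2 + 4 + 4 + 4 + 0 + 1 + 4 + 0 + 0 + 4 + 3 + 3 + 0 + 0 = 29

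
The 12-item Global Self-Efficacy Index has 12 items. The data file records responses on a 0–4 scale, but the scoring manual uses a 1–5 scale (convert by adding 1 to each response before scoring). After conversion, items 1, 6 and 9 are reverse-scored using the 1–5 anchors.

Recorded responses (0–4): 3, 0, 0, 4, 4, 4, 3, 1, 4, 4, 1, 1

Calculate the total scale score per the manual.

Convert to 1–5: 4, 1, 1, 5, 5, 5, 4, 2, 5, 5, 2, 2
Reverse-coded (reverse-coded value = 6 − response):
  item 1: 6 − 4 = 2
  item 6: 6 − 5 = 1
  item 9: 6 − 5 = 1
Scored: 2, 1, 1, 5, 5, 1, 4, 2, 1, 5, 2, 2
Total = 31

31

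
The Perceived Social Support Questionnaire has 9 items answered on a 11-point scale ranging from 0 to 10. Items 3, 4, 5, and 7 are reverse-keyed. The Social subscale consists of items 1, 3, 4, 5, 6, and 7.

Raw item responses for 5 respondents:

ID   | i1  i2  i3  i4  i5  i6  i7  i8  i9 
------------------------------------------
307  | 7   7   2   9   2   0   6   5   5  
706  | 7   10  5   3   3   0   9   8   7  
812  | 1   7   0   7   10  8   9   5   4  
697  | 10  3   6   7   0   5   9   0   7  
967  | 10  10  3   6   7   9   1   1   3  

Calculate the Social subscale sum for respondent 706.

27

Respondent 706 raw: 7, 10, 5, 3, 3, 0, 9, 8, 7.
Social items: 1, 3, 4, 5, 6, 7.
Reverse-coded (reversed = (0+10) − raw = 10 − raw):
  item 1: 7
  item 3: 10 − 5 = 5
  item 4: 10 − 3 = 7
  item 5: 10 − 3 = 7
  item 6: 0
  item 7: 10 − 9 = 1
Sum = 7 + 5 + 7 + 7 + 0 + 1 = 27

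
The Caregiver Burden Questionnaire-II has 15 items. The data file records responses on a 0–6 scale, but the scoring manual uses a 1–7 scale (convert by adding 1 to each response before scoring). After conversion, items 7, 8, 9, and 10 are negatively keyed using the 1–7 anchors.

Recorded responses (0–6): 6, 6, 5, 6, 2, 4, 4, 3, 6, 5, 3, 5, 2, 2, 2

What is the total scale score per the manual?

64

Convert to 1–7: 7, 7, 6, 7, 3, 5, 5, 4, 7, 6, 4, 6, 3, 3, 3
Reverse-coded (reversed = (1+7) − raw = 8 − raw):
  item 7: 8 − 5 = 3
  item 8: 8 − 4 = 4
  item 9: 8 − 7 = 1
  item 10: 8 − 6 = 2
Scored: 7, 7, 6, 7, 3, 5, 3, 4, 1, 2, 4, 6, 3, 3, 3
Total = 64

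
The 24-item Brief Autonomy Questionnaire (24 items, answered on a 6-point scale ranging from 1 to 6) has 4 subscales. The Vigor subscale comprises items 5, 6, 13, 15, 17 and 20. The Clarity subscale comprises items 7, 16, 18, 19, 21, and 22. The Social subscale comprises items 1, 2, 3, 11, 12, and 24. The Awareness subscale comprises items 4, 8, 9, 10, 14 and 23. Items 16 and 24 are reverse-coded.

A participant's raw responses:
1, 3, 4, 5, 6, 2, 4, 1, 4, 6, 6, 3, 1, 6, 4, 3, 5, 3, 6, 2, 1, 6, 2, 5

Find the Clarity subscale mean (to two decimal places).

Clarity items: 7, 16, 18, 19, 21, 22.
Of these, item 16 is reverse-coded; on a 1–6 scale, reversed = 7 − raw.
  item 7: 4
  item 16: 7 − 3 = 4
  item 18: 3
  item 19: 6
  item 21: 1
  item 22: 6
Sum = 4 + 4 + 3 + 6 + 1 + 6 = 24
Mean = 24 / 6 = 4.00

4.00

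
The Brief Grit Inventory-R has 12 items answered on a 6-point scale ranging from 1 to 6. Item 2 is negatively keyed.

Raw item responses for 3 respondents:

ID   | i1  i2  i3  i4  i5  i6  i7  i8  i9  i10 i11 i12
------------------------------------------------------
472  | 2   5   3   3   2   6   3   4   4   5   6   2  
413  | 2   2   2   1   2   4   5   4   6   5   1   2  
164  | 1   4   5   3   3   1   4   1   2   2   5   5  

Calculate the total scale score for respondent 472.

Respondent 472 raw: 2, 5, 3, 3, 2, 6, 3, 4, 4, 5, 6, 2.
Reverse-coded (on a 1–6 scale, reversed = 7 − raw):
  item 1: 2
  item 2: 7 − 5 = 2
  item 3: 3
  item 4: 3
  item 5: 2
  item 6: 6
  item 7: 3
  item 8: 4
  item 9: 4
  item 10: 5
  item 11: 6
  item 12: 2
Sum = 2 + 2 + 3 + 3 + 2 + 6 + 3 + 4 + 4 + 5 + 6 + 2 = 42

42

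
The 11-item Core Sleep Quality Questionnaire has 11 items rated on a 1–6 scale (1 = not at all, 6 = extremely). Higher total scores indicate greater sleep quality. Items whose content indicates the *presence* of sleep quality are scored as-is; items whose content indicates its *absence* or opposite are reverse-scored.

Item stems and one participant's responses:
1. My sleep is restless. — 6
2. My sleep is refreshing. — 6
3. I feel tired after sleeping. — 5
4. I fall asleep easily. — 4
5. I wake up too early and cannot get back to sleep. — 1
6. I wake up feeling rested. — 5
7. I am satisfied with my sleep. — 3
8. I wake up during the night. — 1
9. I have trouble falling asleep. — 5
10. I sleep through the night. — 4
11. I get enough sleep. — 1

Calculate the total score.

Items 1, 3, 5, 8, 9 describe the absence/opposite of sleep quality → reverse-score.
reverse-coded value = 7 − response.
  item 1: 7 − 6 = 1
  item 2: 6
  item 3: 7 − 5 = 2
  item 4: 4
  item 5: 7 − 1 = 6
  item 6: 5
  item 7: 3
  item 8: 7 − 1 = 6
  item 9: 7 − 5 = 2
  item 10: 4
  item 11: 1
Total = 1 + 6 + 2 + 4 + 6 + 5 + 3 + 6 + 2 + 4 + 1 = 40

40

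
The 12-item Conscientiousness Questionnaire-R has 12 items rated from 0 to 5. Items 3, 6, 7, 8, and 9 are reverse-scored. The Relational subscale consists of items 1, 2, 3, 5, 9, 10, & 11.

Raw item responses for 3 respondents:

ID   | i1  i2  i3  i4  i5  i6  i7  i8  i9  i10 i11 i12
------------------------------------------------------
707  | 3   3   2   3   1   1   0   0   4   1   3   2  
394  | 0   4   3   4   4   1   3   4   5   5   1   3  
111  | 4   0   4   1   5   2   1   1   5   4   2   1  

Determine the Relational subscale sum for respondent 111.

Respondent 111 raw: 4, 0, 4, 1, 5, 2, 1, 1, 5, 4, 2, 1.
Relational items: 1, 2, 3, 5, 9, 10, 11.
Reverse-coded (reversed = (0+5) − raw = 5 − raw):
  item 1: 4
  item 2: 0
  item 3: 5 − 4 = 1
  item 5: 5
  item 9: 5 − 5 = 0
  item 10: 4
  item 11: 2
Sum = 4 + 0 + 1 + 5 + 0 + 4 + 2 = 16

16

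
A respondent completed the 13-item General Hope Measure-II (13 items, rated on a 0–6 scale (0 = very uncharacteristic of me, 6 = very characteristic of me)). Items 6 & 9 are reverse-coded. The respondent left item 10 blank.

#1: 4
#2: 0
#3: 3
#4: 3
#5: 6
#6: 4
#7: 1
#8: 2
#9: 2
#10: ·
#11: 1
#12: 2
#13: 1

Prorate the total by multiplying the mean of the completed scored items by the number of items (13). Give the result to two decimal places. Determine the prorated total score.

31.42

Reverse-coded (reverse-coded value = 6 − response):
  item 6: 6 − 4 = 2
  item 9: 6 − 2 = 4
Completed scored items (12 of 13): 4, 0, 3, 3, 6, 2, 1, 2, 4, 1, 2, 1; sum = 29.
Person mean = 29 / 12 ≈ 2.4167
Prorated total = (29 / 12) × 13 = 31.42 (to 2 dp)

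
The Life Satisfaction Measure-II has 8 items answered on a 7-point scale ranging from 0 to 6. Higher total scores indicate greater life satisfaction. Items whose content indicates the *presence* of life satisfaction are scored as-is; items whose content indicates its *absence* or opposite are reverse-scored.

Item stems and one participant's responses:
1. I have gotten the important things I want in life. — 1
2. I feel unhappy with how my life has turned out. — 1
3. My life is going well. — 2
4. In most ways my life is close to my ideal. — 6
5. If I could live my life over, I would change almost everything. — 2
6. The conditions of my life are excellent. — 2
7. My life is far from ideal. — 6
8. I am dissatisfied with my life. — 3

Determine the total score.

23

Items 2, 5, 7, 8 describe the absence/opposite of life satisfaction → reverse-score.
reverse-coded value = 6 − response.
  item 1: 1
  item 2: 6 − 1 = 5
  item 3: 2
  item 4: 6
  item 5: 6 − 2 = 4
  item 6: 2
  item 7: 6 − 6 = 0
  item 8: 6 − 3 = 3
Total = 1 + 5 + 2 + 6 + 4 + 2 + 0 + 3 = 23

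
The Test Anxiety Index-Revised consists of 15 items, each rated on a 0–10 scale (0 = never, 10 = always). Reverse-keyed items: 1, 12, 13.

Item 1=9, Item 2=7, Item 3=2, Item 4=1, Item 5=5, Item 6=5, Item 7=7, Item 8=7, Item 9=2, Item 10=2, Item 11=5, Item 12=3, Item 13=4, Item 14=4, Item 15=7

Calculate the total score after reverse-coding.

68

Raw sum = 70. Reverse-keyed items: 1, 12, 13; their raw sum = 16.
Each reversal replaces raw with 10 − raw, changing the total by 10 − 2·raw per item.
Total = 70 + 3·10 − 2·16 = 70 + 30 − 32 = 68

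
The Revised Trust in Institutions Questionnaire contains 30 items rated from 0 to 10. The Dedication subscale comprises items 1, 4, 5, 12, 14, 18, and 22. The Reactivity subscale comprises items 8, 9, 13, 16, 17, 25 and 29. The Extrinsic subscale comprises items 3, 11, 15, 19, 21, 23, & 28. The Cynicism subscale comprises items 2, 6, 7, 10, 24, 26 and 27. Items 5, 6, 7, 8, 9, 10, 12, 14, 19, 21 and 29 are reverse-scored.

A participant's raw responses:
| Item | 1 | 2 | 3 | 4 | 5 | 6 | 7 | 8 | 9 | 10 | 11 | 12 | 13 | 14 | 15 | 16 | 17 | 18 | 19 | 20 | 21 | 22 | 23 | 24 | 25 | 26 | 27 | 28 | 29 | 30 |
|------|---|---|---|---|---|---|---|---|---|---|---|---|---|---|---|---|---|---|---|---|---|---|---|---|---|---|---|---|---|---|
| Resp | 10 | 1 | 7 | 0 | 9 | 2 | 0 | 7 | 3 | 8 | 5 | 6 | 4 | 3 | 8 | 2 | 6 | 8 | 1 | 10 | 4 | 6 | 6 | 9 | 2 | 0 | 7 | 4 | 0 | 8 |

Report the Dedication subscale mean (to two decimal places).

5.14

Dedication items: 1, 4, 5, 12, 14, 18, 22.
Of these, items 5, 12, & 14 are reverse-scored; on a 0–10 scale, reversed = 10 − raw.
  item 1: 10
  item 4: 0
  item 5: 10 − 9 = 1
  item 12: 10 − 6 = 4
  item 14: 10 − 3 = 7
  item 18: 8
  item 22: 6
Sum = 10 + 0 + 1 + 4 + 7 + 8 + 6 = 36
Mean = 36 / 7 = 5.14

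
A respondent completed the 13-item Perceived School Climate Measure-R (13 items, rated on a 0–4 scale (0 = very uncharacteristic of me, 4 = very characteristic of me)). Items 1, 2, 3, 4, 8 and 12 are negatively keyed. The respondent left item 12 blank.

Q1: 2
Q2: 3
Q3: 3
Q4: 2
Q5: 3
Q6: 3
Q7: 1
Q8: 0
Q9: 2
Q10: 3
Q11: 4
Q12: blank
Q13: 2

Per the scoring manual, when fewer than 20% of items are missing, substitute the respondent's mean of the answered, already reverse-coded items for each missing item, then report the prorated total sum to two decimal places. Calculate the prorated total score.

30.33

Reverse-coded (reversed = (0+4) − raw = 4 − raw):
  item 1: 4 − 2 = 2
  item 2: 4 − 3 = 1
  item 3: 4 − 3 = 1
  item 4: 4 − 2 = 2
  item 8: 4 − 0 = 4
Completed scored items (12 of 13): 2, 1, 1, 2, 3, 3, 1, 4, 2, 3, 4, 2; sum = 28.
Person mean = 28 / 12 ≈ 2.3333
Prorated total = (28 / 12) × 13 = 30.33 (to 2 dp)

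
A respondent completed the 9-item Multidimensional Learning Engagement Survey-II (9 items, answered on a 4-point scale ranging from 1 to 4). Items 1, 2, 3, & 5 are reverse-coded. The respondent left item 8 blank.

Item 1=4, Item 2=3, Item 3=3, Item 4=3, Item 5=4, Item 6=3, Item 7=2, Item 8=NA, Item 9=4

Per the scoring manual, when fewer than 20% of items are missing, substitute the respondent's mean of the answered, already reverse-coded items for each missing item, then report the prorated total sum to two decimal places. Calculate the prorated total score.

Reverse-coded (reversed = (1+4) − raw = 5 − raw):
  item 1: 5 − 4 = 1
  item 2: 5 − 3 = 2
  item 3: 5 − 3 = 2
  item 5: 5 − 4 = 1
Completed scored items (8 of 9): 1, 2, 2, 3, 1, 3, 2, 4; sum = 18.
Person mean = 18 / 8 ≈ 2.2500
Prorated total = (18 / 8) × 9 = 20.25 (to 2 dp)

20.25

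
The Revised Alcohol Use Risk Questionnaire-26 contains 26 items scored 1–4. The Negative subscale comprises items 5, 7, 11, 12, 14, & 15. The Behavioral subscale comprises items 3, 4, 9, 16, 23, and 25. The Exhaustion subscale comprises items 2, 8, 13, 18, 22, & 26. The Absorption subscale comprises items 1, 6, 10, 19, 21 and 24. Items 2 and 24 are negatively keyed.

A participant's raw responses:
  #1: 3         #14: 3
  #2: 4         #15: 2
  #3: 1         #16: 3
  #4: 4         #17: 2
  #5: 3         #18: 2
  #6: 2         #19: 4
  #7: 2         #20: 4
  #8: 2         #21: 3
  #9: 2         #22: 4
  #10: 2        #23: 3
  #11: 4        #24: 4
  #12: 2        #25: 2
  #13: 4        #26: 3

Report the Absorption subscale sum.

15

Absorption items: 1, 6, 10, 19, 21, 24.
Of these, item 24 is negatively keyed; reverse-coded value = 5 − response.
  item 1: 3
  item 6: 2
  item 10: 2
  item 19: 4
  item 21: 3
  item 24: 5 − 4 = 1
Sum = 3 + 2 + 2 + 4 + 3 + 1 = 15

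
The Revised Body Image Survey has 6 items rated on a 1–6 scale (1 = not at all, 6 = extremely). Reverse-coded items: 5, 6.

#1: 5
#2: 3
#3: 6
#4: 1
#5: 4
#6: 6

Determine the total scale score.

19

Apply reverse scoring (reverse-coded value = 7 − response):
  item 5: 7 − 4 = 3
  item 6: 7 − 6 = 1
After reverse-coding: 5, 3, 6, 1, 3, 1
Total = 5 + 3 + 6 + 1 + 3 + 1 = 19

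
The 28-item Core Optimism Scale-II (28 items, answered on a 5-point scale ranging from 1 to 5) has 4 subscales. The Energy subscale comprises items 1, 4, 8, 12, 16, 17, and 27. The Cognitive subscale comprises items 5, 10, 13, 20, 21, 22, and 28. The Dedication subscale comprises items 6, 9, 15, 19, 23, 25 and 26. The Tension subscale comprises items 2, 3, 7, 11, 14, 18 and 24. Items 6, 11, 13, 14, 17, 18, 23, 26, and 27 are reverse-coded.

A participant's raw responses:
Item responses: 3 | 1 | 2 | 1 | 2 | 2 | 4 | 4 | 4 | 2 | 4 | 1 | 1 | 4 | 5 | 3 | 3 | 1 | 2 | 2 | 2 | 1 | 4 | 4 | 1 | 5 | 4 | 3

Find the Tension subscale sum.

20

Tension items: 2, 3, 7, 11, 14, 18, 24.
Of these, items 11, 14, and 18 are reverse-coded; on a 1–5 scale, reversed = 6 − raw.
  item 2: 1
  item 3: 2
  item 7: 4
  item 11: 6 − 4 = 2
  item 14: 6 − 4 = 2
  item 18: 6 − 1 = 5
  item 24: 4
Sum = 1 + 2 + 4 + 2 + 2 + 5 + 4 = 20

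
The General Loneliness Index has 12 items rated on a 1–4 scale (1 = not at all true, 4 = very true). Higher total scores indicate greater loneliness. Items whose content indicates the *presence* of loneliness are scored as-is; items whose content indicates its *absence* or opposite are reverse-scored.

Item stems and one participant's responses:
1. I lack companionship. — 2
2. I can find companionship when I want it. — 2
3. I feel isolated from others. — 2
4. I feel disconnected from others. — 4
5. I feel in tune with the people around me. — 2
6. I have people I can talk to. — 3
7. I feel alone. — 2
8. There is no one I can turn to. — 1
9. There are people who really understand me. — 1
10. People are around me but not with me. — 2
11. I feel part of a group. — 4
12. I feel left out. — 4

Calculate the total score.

Items 2, 5, 6, 9, 11 describe the absence/opposite of loneliness → reverse-score.
on a 1–4 scale, reversed = 5 − raw.
  item 1: 2
  item 2: 5 − 2 = 3
  item 3: 2
  item 4: 4
  item 5: 5 − 2 = 3
  item 6: 5 − 3 = 2
  item 7: 2
  item 8: 1
  item 9: 5 − 1 = 4
  item 10: 2
  item 11: 5 − 4 = 1
  item 12: 4
Total = 2 + 3 + 2 + 4 + 3 + 2 + 2 + 1 + 4 + 2 + 1 + 4 = 30

30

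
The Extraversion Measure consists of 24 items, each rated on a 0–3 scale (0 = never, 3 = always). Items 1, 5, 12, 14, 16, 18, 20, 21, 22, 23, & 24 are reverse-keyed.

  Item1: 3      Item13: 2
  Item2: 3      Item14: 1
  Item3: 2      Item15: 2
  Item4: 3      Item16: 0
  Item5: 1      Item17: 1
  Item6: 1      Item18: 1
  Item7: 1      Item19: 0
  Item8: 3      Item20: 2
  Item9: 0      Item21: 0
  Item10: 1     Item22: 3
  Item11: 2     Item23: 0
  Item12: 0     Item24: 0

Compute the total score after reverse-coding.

43

Reversing items 1, 5, 12, 14, 16, 18, 20, 21, 22, 23, and 24 with 3 − raw:
Total = (3−3) + 3 + 2 + 3 + (3−1) + 1 + 1 + 3 + 0 + 1 + 2 + (3−0) + 2 + (3−1) + 2 + (3−0) + 1 + (3−1) + 0 + (3−2) + (3−0) + (3−3) + (3−0) + (3−0)
      = 0 + 3 + 2 + 3 + 2 + 1 + 1 + 3 + 0 + 1 + 2 + 3 + 2 + 2 + 2 + 3 + 1 + 2 + 0 + 1 + 3 + 0 + 3 + 3 = 43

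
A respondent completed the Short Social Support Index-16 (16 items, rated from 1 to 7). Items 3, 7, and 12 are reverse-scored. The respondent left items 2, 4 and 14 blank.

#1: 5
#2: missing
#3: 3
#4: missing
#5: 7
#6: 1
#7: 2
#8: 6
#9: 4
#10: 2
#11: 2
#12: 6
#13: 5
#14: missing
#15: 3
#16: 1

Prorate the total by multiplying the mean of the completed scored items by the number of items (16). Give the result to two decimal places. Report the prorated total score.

60.31

Reverse-coded (reversed = (1+7) − raw = 8 − raw):
  item 3: 8 − 3 = 5
  item 7: 8 − 2 = 6
  item 12: 8 − 6 = 2
Completed scored items (13 of 16): 5, 5, 7, 1, 6, 6, 4, 2, 2, 2, 5, 3, 1; sum = 49.
Person mean = 49 / 13 ≈ 3.7692
Prorated total = (49 / 13) × 16 = 60.31 (to 2 dp)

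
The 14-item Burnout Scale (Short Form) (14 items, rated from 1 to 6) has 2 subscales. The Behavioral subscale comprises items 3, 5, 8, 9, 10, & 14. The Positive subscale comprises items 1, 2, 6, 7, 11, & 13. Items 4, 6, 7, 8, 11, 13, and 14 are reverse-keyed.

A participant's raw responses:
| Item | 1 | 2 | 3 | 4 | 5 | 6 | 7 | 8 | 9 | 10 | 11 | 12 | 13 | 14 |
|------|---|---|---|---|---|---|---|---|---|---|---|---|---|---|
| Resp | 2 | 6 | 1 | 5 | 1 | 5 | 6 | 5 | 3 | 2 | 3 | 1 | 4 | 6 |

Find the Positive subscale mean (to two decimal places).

3.00

Positive items: 1, 2, 6, 7, 11, 13.
Of these, items 6, 7, 11 and 13 are reverse-keyed; reverse-coded value = 7 − response.
  item 1: 2
  item 2: 6
  item 6: 7 − 5 = 2
  item 7: 7 − 6 = 1
  item 11: 7 − 3 = 4
  item 13: 7 − 4 = 3
Sum = 2 + 6 + 2 + 1 + 4 + 3 = 18
Mean = 18 / 6 = 3.00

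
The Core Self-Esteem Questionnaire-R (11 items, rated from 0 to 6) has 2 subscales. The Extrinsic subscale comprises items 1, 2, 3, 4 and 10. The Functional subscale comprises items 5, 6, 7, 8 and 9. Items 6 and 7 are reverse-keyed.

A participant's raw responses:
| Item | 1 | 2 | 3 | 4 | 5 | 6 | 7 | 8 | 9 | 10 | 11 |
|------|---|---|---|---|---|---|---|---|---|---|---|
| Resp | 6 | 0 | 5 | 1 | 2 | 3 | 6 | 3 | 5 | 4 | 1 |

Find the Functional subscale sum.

Functional items: 5, 6, 7, 8, 9.
Of these, items 6 & 7 are reverse-keyed; reverse-coded value = 6 − response.
  item 5: 2
  item 6: 6 − 3 = 3
  item 7: 6 − 6 = 0
  item 8: 3
  item 9: 5
Sum = 2 + 3 + 0 + 3 + 5 = 13

13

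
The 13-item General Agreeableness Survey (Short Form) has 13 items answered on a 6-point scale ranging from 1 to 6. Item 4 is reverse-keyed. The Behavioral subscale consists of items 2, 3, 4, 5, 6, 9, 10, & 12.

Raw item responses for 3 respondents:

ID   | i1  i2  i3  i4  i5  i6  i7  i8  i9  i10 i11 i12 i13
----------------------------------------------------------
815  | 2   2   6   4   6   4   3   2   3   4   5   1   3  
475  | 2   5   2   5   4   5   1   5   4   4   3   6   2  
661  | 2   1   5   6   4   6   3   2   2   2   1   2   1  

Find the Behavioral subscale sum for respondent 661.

23

Respondent 661 raw: 2, 1, 5, 6, 4, 6, 3, 2, 2, 2, 1, 2, 1.
Behavioral items: 2, 3, 4, 5, 6, 9, 10, 12.
Reverse-coded (reversed = (1+6) − raw = 7 − raw):
  item 2: 1
  item 3: 5
  item 4: 7 − 6 = 1
  item 5: 4
  item 6: 6
  item 9: 2
  item 10: 2
  item 12: 2
Sum = 1 + 5 + 1 + 4 + 6 + 2 + 2 + 2 = 23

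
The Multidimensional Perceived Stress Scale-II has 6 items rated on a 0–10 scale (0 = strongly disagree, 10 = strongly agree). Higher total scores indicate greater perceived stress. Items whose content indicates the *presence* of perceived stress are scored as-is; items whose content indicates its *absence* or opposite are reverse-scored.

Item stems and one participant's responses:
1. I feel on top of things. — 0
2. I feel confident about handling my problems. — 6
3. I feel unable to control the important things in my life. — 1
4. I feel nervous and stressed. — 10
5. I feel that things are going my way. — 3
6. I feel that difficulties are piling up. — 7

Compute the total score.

39

Items 1, 2, 5 describe the absence/opposite of perceived stress → reverse-score.
reverse-coded value = 10 − response.
  item 1: 10 − 0 = 10
  item 2: 10 − 6 = 4
  item 3: 1
  item 4: 10
  item 5: 10 − 3 = 7
  item 6: 7
Total = 10 + 4 + 1 + 10 + 7 + 7 = 39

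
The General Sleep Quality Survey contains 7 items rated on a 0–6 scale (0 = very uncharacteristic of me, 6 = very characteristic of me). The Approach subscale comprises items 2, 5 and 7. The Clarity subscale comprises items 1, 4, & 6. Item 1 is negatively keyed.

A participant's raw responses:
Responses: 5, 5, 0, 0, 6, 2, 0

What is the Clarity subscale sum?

3

Clarity items: 1, 4, 6.
Of these, item 1 is negatively keyed; on a 0–6 scale, reversed = 6 − raw.
  item 1: 6 − 5 = 1
  item 4: 0
  item 6: 2
Sum = 1 + 0 + 2 = 3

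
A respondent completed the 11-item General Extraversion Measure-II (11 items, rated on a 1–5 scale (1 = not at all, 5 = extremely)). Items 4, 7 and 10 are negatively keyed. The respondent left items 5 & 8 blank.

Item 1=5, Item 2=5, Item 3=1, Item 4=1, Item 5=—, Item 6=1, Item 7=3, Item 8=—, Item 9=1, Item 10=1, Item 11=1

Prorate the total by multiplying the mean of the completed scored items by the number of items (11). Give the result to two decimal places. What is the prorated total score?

Reverse-coded (reversed = (1+5) − raw = 6 − raw):
  item 4: 6 − 1 = 5
  item 7: 6 − 3 = 3
  item 10: 6 − 1 = 5
Completed scored items (9 of 11): 5, 5, 1, 5, 1, 3, 1, 5, 1; sum = 27.
Person mean = 27 / 9 ≈ 3.0000
Prorated total = (27 / 9) × 11 = 33.00 (to 2 dp)

33.00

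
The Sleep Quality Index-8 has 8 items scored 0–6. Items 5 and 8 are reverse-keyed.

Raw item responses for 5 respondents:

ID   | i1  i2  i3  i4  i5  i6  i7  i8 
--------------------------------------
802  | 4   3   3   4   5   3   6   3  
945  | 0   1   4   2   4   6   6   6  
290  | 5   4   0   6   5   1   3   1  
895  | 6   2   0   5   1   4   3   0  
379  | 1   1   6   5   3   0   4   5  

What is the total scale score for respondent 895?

Respondent 895 raw: 6, 2, 0, 5, 1, 4, 3, 0.
Reverse-coded (on a 0–6 scale, reversed = 6 − raw):
  item 1: 6
  item 2: 2
  item 3: 0
  item 4: 5
  item 5: 6 − 1 = 5
  item 6: 4
  item 7: 3
  item 8: 6 − 0 = 6
Sum = 6 + 2 + 0 + 5 + 5 + 4 + 3 + 6 = 31

31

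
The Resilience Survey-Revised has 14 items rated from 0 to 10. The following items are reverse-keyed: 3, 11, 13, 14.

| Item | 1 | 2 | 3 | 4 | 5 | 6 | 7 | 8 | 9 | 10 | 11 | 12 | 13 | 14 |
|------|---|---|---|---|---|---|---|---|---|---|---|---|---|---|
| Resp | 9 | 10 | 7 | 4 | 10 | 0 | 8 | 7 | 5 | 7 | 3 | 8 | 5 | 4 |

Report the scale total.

89

Reverse-coded items (reversed = (0+10) − raw = 10 − raw):
  item 3: 10 − 7 = 3
  item 11: 10 − 3 = 7
  item 13: 10 − 5 = 5
  item 14: 10 − 4 = 6
Scored items: 9, 10, 3, 4, 10, 0, 8, 7, 5, 7, 7, 8, 5, 6
Total = 9 + 10 + 3 + 4 + 10 + 0 + 8 + 7 + 5 + 7 + 7 + 8 + 5 + 6 = 89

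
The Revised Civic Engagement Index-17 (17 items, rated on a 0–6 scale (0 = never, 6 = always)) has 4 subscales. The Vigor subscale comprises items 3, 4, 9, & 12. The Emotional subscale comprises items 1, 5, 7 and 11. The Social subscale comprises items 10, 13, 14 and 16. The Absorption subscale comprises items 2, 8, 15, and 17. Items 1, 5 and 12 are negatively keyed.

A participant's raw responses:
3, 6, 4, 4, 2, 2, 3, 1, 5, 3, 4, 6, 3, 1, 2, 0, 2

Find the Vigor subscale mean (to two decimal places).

Vigor items: 3, 4, 9, 12.
Of these, item 12 is negatively keyed; reverse-coded value = 6 − response.
  item 3: 4
  item 4: 4
  item 9: 5
  item 12: 6 − 6 = 0
Sum = 4 + 4 + 5 + 0 = 13
Mean = 13 / 4 = 3.25

3.25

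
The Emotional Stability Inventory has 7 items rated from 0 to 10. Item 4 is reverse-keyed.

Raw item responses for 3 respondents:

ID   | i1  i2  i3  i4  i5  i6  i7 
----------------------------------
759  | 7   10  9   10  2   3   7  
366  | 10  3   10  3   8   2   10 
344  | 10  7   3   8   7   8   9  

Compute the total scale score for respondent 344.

Respondent 344 raw: 10, 7, 3, 8, 7, 8, 9.
Reverse-coded (on a 0–10 scale, reversed = 10 − raw):
  item 1: 10
  item 2: 7
  item 3: 3
  item 4: 10 − 8 = 2
  item 5: 7
  item 6: 8
  item 7: 9
Sum = 10 + 7 + 3 + 2 + 7 + 8 + 9 = 46

46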